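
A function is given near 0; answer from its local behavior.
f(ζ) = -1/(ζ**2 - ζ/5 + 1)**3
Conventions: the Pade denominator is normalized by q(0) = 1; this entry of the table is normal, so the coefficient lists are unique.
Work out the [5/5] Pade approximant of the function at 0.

The Pade approximant has numerator coefficients [-1, -1675/1919, 7250/17271, 2875/5757, -625/5757, -3125/17271]; denominator coefficients [1, 2618/9595, 939763/431775, 304106/239875, 55847/47975, 34199/28785].

Taylor coefficients needed (expand at 0): a_0 = -1, a_1 = -3/5, a_2 = 69/25, a_3 = 58/25, a_4 = -603/125, a_5 = -17271/3125, a_6 = 102597/15625, a_7 = 810414/78125, a_8 = -566874/78125, a_9 = -6545836/390625, a_10 = 59927934/9765625.
Write the denominator as Q(ζ) = 1 + q1*ζ + q2*ζ^2 + q3*ζ^3 + q4*ζ^4 + q5*ζ^5. Requiring Q*f - P = O(ζ^11) with deg P <= 5 kills the coefficients of ζ^6..ζ^10 in Q*f:
  ζ^6: a_6 + q1*a_5 + q2*a_4 + q3*a_3 + q4*a_2 + q5*a_1 = 0, i.e. 102597/15625 + (-17271/3125)*q1 + (-603/125)*q2 + (58/25)*q3 + (69/25)*q4 + (-3/5)*q5 = 0.
  ζ^7: a_7 + q1*a_6 + q2*a_5 + q3*a_4 + q4*a_3 + q5*a_2 = 0, i.e. 810414/78125 + (102597/15625)*q1 + (-17271/3125)*q2 + (-603/125)*q3 + (58/25)*q4 + (69/25)*q5 = 0.
  ζ^8: a_8 + q1*a_7 + q2*a_6 + q3*a_5 + q4*a_4 + q5*a_3 = 0, i.e. -566874/78125 + (810414/78125)*q1 + (102597/15625)*q2 + (-17271/3125)*q3 + (-603/125)*q4 + (58/25)*q5 = 0.
  ζ^9: a_9 + q1*a_8 + q2*a_7 + q3*a_6 + q4*a_5 + q5*a_4 = 0, i.e. -6545836/390625 + (-566874/78125)*q1 + (810414/78125)*q2 + (102597/15625)*q3 + (-17271/3125)*q4 + (-603/125)*q5 = 0.
  ζ^10: a_10 + q1*a_9 + q2*a_8 + q3*a_7 + q4*a_6 + q5*a_5 = 0, i.e. 59927934/9765625 + (-6545836/390625)*q1 + (-566874/78125)*q2 + (810414/78125)*q3 + (102597/15625)*q4 + (-17271/3125)*q5 = 0.
Solving this linear system: q1 = 2618/9595, q2 = 939763/431775, q3 = 304106/239875, q4 = 55847/47975, q5 = 34199/28785.
The numerator is Q*f truncated at degree 5: P0 = a_0 = -1; P1 = a_1 + q1*a_0 = -1675/1919; P2 = a_2 + q1*a_1 + q2*a_0 = 7250/17271; P3 = a_3 + q1*a_2 + q2*a_1 + q3*a_0 = 2875/5757; P4 = a_4 + q1*a_3 + q2*a_2 + q3*a_1 + q4*a_0 = -625/5757; P5 = a_5 + q1*a_4 + q2*a_3 + q3*a_2 + q4*a_1 + q5*a_0 = -3125/17271.


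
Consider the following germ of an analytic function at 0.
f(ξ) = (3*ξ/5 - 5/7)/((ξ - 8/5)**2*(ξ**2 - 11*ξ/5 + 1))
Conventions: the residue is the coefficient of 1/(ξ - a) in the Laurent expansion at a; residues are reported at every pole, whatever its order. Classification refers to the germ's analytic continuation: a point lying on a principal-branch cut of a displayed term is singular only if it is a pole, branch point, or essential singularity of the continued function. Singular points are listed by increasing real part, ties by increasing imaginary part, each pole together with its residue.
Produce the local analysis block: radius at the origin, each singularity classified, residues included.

Radius of convergence at 0: 11/10 - (1/10)*sqrt(21).
At 11/10 - (1/10)*sqrt(21): a pole of order 1; residue 485/7 - (2210/147)*sqrt(21).
At 11/10 + (1/10)*sqrt(21): a pole of order 1; residue 485/7 + (2210/147)*sqrt(21).
At 8/5: a pole of order 2; residue -970/7.

Denominator factor (ξ**2 - 11*ξ/5 + 1): discriminant 21/25, real irrational roots 11/10 + (1/10)*sqrt(21) and 11/10 - (1/10)*sqrt(21); poles of order 1, moduli 11/10 + (1/10)*sqrt(21) and 11/10 - (1/10)*sqrt(21).
Denominator factor (ξ - 8/5)^2: pole of order 2 at 8/5, modulus 8/5.
The radius of convergence is the smallest modulus among the singular points: 11/10 - (1/10)*sqrt(21).
The factor ξ**2 - 11*ξ/5 + 1 splits as (ξ - a)(ξ - a') with a = 11/10 - (1/10)*sqrt(21), a' = 11/10 + (1/10)*sqrt(21). At the order-1 pole a set g(ξ) = (ξ - a)*f(ξ) = [(3*ξ/5 - 5/7)/(ξ - 8/5)**2] / (ξ - a').
Simple pole: residue = g(a) at a = 11/10 - (1/10)*sqrt(21), which is 485/7 - (2210/147)*sqrt(21).
The factor ξ**2 - 11*ξ/5 + 1 splits as (ξ - a)(ξ - a') with a = 11/10 + (1/10)*sqrt(21), a' = 11/10 - (1/10)*sqrt(21). At the order-1 pole a set g(ξ) = (ξ - a)*f(ξ) = [(3*ξ/5 - 5/7)/(ξ - 8/5)**2] / (ξ - a').
Simple pole: residue = g(a) at a = 11/10 + (1/10)*sqrt(21), which is 485/7 + (2210/147)*sqrt(21).
At the order-2 pole 8/5 set g(ξ) = (ξ - (8/5))^2*f(ξ) = (3*ξ/5 - 5/7)/(ξ**2 - 11*ξ/5 + 1).
Order-2 pole: residue = g'(a); g'(8/5) = -970/7, so the residue is -970/7.
List the singular points by increasing real part (a conjugate pair: the negative imaginary part first).


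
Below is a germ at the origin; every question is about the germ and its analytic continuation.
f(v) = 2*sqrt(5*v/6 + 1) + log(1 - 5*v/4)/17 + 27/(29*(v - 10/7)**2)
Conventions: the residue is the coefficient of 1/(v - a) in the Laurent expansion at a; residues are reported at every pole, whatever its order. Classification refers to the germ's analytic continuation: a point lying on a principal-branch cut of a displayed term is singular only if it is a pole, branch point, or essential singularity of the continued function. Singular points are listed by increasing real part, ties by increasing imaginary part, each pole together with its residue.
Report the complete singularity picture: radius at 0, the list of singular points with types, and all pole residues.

Denominator factor (v - 10/7)^2: pole of order 2 at 10/7, modulus 10/7.
Branch term (1/17)*log(1 - v/(4/5)): its argument vanishes at v = 4/5, a logarithmic branch point, modulus 4/5.
Branch term (2)*sqrt(1 - v/(-6/5)): its argument vanishes at v = -6/5, a square-root branch point, modulus 6/5.
The radius of convergence is the smallest modulus among the singular points: 4/5.
The branch terms are analytic at 10/7 and contribute nothing to the residue; only the rational part matters.
At the order-2 pole 10/7 set g(v) = (v - (10/7))^2*(rational part) = 27/29.
Order-2 pole: residue = g'(a); g'(10/7) = 0, so the residue is 0.
List the singular points by increasing real part (a conjugate pair: the negative imaginary part first).

Radius of convergence at 0: 4/5.
At -6/5: an algebraic (square-root) branch point.
At 4/5: a logarithmic branch point.
At 10/7: a pole of order 2; residue 0.


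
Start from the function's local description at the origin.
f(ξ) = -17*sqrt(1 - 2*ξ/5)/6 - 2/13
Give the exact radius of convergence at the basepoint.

Branch term (-17/6)*sqrt(1 - ξ/(5/2)): its argument vanishes at ξ = 5/2, a square-root branch point, modulus 5/2.
The radius of convergence is the smallest modulus among the singular points: 5/2.

The radius of convergence is 5/2.


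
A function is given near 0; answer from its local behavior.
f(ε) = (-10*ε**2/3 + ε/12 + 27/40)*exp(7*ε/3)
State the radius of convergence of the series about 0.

The radius of convergence is infinite.

The factor exp(7*ε/3) is entire and contributes no finite singular point.
The polynomial part has no poles.
No finite singular points: the Taylor series at 0 converges everywhere.


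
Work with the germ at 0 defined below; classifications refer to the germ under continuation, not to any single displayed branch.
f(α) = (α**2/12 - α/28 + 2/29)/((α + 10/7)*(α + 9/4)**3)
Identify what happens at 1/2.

Denominator factors: α + 9/4 = 11/4 at α = 1/2; α + 10/7 = 27/14 at α = 1/2 — none vanishes.
So the germ continues analytically to 1/2.

The point is a regular point.


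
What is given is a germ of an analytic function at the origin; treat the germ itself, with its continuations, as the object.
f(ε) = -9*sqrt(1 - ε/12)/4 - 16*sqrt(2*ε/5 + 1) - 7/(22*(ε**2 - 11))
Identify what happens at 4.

The point is a regular point.

Denominator factors: ε**2 - 11 = 5 at ε = 4 — none vanishes.
Branch term sqrt(1 - ε/(12)): argument at 4 is 2/3, nonzero, so 4 is not its branch point (a point on a principal cut is still regular for the continued germ).
Branch term sqrt(1 - ε/(-5/2)): argument at 4 is 13/5, nonzero, so 4 is not its branch point (a point on a principal cut is still regular for the continued germ).
So the germ continues analytically to 4.


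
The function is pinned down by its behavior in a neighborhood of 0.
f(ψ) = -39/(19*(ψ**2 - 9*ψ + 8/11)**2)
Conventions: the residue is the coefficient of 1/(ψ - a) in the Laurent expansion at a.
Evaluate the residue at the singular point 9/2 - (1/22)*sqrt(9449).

The factor ψ**2 - 9*ψ + 8/11 splits as (ψ - a)(ψ - a') with a = 9/2 - (1/22)*sqrt(9449), a' = 9/2 + (1/22)*sqrt(9449). At the order-2 pole a set g(ψ) = (ψ - a)^2*f(ψ) = [-39/19] / (ψ - a')^2.
Order-2 pole: residue = g'(a); g'(9/2 - (1/22)*sqrt(9449)) = -(858/14019739)*sqrt(9449), so the residue is -(858/14019739)*sqrt(9449).

The residue is -(858/14019739)*sqrt(9449).


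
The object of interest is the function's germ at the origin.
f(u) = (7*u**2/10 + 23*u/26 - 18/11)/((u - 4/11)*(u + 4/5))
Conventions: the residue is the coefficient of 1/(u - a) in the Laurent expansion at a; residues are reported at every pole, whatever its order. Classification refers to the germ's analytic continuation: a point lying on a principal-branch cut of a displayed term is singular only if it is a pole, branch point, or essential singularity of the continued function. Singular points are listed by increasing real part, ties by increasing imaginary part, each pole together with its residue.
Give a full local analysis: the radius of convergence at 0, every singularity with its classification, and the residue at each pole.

Radius of convergence at 0: 4/11.
At -4/5: a pole of order 1; residue 8473/5200.
At 4/11: a pole of order 1; residue -2403/2288.

Denominator factor (u - 4/11): pole of order 1 at 4/11, modulus 4/11.
Denominator factor (u + 4/5): pole of order 1 at -4/5, modulus 4/5.
The radius of convergence is the smallest modulus among the singular points: 4/11.
At the order-1 pole -4/5 set g(u) = (u - (-4/5))*f(u) = (7*u**2/10 + 23*u/26 - 18/11)/(u - 4/11).
Simple pole: residue = g(a) at a = -4/5, which is 8473/5200.
At the order-1 pole 4/11 set g(u) = (u - (4/11))*f(u) = (7*u**2/10 + 23*u/26 - 18/11)/(u + 4/5).
Simple pole: residue = g(a) at a = 4/11, which is -2403/2288.
List the singular points by increasing real part (a conjugate pair: the negative imaginary part first).


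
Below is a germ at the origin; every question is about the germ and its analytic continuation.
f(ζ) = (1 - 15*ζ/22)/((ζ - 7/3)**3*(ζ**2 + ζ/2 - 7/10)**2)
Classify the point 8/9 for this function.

The point is a regular point.

Denominator factors: ζ**2 + ζ/2 - 7/10 = 433/810 at ζ = 8/9; ζ - 7/3 = -13/9 at ζ = 8/9 — none vanishes.
So the germ continues analytically to 8/9.


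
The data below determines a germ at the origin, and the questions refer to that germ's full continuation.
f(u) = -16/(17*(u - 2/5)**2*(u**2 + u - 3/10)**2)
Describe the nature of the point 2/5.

The point is a pole of order 2.

The denominator factor u - 2/5 vanishes at 2/5 and appears to the power 2; the numerator there equals -16/17, nonzero, and no other factor vanishes.
Hence a pole whose order is the multiplicity, 2.


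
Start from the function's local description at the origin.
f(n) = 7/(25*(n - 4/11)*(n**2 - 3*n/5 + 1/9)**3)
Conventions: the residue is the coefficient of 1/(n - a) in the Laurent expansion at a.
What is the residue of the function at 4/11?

At the order-1 pole 4/11 set g(n) = (n - (4/11))*f(n) = 7/(25*(n**2 - 3*n/5 + 1/9)**3).
Simple pole: residue = g(a) at a = 4/11, which is 45201378915/2571353.

The residue is 45201378915/2571353.


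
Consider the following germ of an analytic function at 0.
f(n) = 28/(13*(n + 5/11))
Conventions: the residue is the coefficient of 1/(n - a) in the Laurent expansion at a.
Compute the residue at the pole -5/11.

The residue is 28/13.

At the order-1 pole -5/11 set g(n) = (n - (-5/11))*f(n) = 28/13.
Simple pole: residue = g(a) at a = -5/11, which is 28/13.


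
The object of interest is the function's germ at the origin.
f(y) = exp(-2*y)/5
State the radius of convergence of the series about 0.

The radius of convergence is infinite.

The factor exp(-2*y) is entire and contributes no finite singular point.
The polynomial part has no poles.
No finite singular points: the Taylor series at 0 converges everywhere.


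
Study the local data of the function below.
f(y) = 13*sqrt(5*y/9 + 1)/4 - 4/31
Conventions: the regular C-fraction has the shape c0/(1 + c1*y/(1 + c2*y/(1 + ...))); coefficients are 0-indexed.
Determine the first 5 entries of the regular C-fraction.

The regular C-fraction coefficients are [387/124, -2015/6966, 5965/13932, 215/4772, 9995/42948].

Taylor coefficients (expand at 0): a_0 = 387/124, a_1 = 65/72, a_2 = -325/2592, a_3 = 1625/46656, a_4 = -40625/3359232.
c0 = a_0 = 387/124. Peel one level at a time: if S = 1 + c*y/S' with S'(0) = 1, then c is the y-coefficient of S and S' = c*y/(S - 1).
S_1 = c0/f = 1 + (-2015/6966)*y + (12019475/97050312)*y^2 + ...; c1 = -2015/6966.
S_2 = c1*y/(S_1 - 1) = 1 + (5965/13932)*y + (-25/1296)*y^2 + ...; c2 = 5965/13932.
S_3 = c2*y/(S_2 - 1) = 1 + (215/4772)*y + (-2148925/204947856)*y^2 + ...; c3 = 215/4772.
S_4 = c3*y/(S_3 - 1) = 1 + (9995/42948)*y + ...; c4 = 9995/42948.


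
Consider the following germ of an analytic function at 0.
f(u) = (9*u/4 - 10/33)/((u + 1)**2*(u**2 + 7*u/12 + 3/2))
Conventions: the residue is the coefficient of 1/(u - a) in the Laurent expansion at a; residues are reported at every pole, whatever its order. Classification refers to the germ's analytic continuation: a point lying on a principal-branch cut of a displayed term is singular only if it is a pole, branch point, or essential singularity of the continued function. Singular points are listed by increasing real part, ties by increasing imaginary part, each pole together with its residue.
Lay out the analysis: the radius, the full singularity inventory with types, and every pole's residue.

Radius of convergence at 0: 1.
At -1: a pole of order 2; residue 1102/5819.
At (-7/24) - ((1/24)*sqrt(815))*i: a pole of order 1; residue (-551/5819) + ((102379/4742485)*sqrt(815))*i.
At (-7/24) + ((1/24)*sqrt(815))*i: a pole of order 1; residue (-551/5819) - ((102379/4742485)*sqrt(815))*i.


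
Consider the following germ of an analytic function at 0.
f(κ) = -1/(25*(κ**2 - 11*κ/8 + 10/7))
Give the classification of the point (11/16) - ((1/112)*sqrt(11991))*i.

The point is a pole of order 1.

The denominator factor κ**2 - 11*κ/8 + 10/7 vanishes at (11/16) - ((1/112)*sqrt(11991))*i and appears to the power 1; the numerator there equals -1/25, nonzero, and no other factor vanishes.
Hence a pole whose order is the multiplicity, 1.


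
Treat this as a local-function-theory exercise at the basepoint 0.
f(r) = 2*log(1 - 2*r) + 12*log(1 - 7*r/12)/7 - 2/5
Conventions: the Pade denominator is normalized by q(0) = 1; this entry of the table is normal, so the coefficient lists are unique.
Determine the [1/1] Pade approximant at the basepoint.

The Pade approximant has numerator coefficients [-2/5, -1397/300]; denominator coefficients [1, -103/120].

Taylor coefficients needed (expand at 0): a_0 = -2/5, a_1 = -5, a_2 = -103/24.
Write the denominator as Q(r) = 1 + q1*r. Requiring Q*f - P = O(r^3) with deg P <= 1 kills the coefficients of r^2..r^2 in Q*f:
  r^2: a_2 + q1*a_1 = 0, i.e. -103/24 + (-5)*q1 = 0.
Solving this linear system: q1 = -103/120.
The numerator is Q*f truncated at degree 1: P0 = a_0 = -2/5; P1 = a_1 + q1*a_0 = -1397/300.


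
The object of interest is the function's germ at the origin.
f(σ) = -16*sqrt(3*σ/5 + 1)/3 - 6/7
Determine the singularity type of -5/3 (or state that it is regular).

The point is an algebraic (square-root) branch point.

The term (-16/3)*sqrt(1 - σ/(-5/3)) has argument 1 - -5/3/(-5/3) = 0 at -5/3: a square-root (algebraic, two-sheeted) branch point; the remaining terms are analytic or single-valued there.


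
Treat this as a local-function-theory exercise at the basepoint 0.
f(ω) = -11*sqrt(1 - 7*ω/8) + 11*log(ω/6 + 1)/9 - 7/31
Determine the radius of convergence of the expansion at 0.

Branch term (11/9)*log(1 - ω/(-6)): its argument vanishes at ω = -6, a logarithmic branch point, modulus 6.
Branch term (-11)*sqrt(1 - ω/(8/7)): its argument vanishes at ω = 8/7, a square-root branch point, modulus 8/7.
The radius of convergence is the smallest modulus among the singular points: 8/7.

The radius of convergence is 8/7.


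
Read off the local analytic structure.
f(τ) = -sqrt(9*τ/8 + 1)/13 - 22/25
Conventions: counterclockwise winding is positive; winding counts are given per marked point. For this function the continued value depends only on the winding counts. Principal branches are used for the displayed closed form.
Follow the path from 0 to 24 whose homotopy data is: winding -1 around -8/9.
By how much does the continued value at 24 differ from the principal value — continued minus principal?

Continued minus principal equals (4/13)*sqrt(7).

The rational part is single-valued and drops out of the difference; each branch term changes only by its own monodromy.
(-1/13)*sqrt(1 - τ/(-8/9)): winding -1 is odd, the square root flips sign, contributing -2*(-1/13)*sqrt(1 - (24)/(-8/9)) = -2*(-1/13)*sqrt(28) = (4/13)*sqrt(7).
Summing the contributions at τ = 24 gives (4/13)*sqrt(7).


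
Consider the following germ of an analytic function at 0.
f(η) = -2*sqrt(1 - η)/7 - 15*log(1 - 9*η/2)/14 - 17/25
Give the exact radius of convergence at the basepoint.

The radius of convergence is 2/9.

Branch term (-15/14)*log(1 - η/(2/9)): its argument vanishes at η = 2/9, a logarithmic branch point, modulus 2/9.
Branch term (-2/7)*sqrt(1 - η/(1)): its argument vanishes at η = 1, a square-root branch point, modulus 1.
The radius of convergence is the smallest modulus among the singular points: 2/9.


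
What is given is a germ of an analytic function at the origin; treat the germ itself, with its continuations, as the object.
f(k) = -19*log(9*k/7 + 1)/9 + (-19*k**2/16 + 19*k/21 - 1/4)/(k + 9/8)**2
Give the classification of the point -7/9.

The term (-19/9)*log(1 - k/(-7/9)) has argument 1 - -7/9/(-7/9) = 0 at -7/9: a logarithmic (infinitely-sheeted) branch point; the remaining terms are analytic or single-valued there.

The point is a logarithmic branch point.


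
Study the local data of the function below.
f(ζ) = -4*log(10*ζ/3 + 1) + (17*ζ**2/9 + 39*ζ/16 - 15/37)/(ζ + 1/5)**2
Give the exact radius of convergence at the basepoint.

The radius of convergence is 1/5.

Denominator factor (ζ + 1/5)^2: pole of order 2 at -1/5, modulus 1/5.
Branch term (-4)*log(1 - ζ/(-3/10)): its argument vanishes at ζ = -3/10, a logarithmic branch point, modulus 3/10.
The radius of convergence is the smallest modulus among the singular points: 1/5.


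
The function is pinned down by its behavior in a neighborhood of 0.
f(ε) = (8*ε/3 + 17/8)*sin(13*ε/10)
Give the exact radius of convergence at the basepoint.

The radius of convergence is infinite.

The factor sin(13*ε/10) is entire and contributes no finite singular point.
The polynomial part has no poles.
No finite singular points: the Taylor series at 0 converges everywhere.


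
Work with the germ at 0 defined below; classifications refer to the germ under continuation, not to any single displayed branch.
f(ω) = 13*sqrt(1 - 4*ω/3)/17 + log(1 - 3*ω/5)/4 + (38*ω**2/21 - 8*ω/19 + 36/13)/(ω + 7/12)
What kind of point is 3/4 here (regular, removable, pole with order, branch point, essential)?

The point is an algebraic (square-root) branch point.

The term (13/17)*sqrt(1 - ω/(3/4)) has argument 1 - 3/4/(3/4) = 0 at 3/4: a square-root (algebraic, two-sheeted) branch point; the remaining terms are analytic or single-valued there.


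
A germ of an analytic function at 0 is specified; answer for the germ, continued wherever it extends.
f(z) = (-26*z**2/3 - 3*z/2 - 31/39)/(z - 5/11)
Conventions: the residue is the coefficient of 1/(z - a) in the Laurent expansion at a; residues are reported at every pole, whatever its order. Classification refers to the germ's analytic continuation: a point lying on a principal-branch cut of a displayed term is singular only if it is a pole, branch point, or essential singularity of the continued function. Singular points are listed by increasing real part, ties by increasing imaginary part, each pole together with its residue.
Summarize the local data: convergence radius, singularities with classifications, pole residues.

Denominator factor (z - 5/11): pole of order 1 at 5/11, modulus 5/11.
The radius of convergence is the smallest modulus among the singular points: 5/11.
At the order-1 pole 5/11 set g(z) = (z - (5/11))*f(z) = -26*z**2/3 - 3*z/2 - 31/39.
Simple pole: residue = g(a) at a = 5/11, which is -10279/3146.

Radius of convergence at 0: 5/11.
At 5/11: a pole of order 1; residue -10279/3146.


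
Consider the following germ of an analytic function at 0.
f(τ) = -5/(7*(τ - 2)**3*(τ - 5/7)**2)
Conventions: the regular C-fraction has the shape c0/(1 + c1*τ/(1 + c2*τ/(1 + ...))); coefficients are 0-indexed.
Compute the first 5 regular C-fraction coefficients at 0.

Taylor coefficients (expand at 0): a_0 = 7/40, a_1 = 301/400, a_2 = 4053/2000, a_3 = 88361/20000, a_4 = 685013/80000.
c0 = a_0 = 7/40. Peel one level at a time: if S = 1 + c*τ/S' with S'(0) = 1, then c is the τ-coefficient of S and S' = c*τ/(S - 1).
S_1 = c0/f = 1 + (-43/10)*τ + (691/100)*τ^2 + ...; c1 = -43/10.
S_2 = c1*τ/(S_1 - 1) = 1 + (691/430)*τ + (127693/92450)*τ^2 + ...; c2 = 691/430.
S_3 = c2*τ/(S_2 - 1) = 1 + (-127693/148565)*τ + (564041/1909924)*τ^2 + ...; c3 = -127693/148565.
S_4 = c3*τ/(S_3 - 1) = 1 + (121268815/352943452)*τ + ...; c4 = 121268815/352943452.

The regular C-fraction coefficients are [7/40, -43/10, 691/430, -127693/148565, 121268815/352943452].


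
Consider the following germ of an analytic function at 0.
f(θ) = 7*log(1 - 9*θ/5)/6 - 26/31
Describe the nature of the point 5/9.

The term (7/6)*log(1 - θ/(5/9)) has argument 1 - 5/9/(5/9) = 0 at 5/9: a logarithmic (infinitely-sheeted) branch point; the remaining terms are analytic or single-valued there.

The point is a logarithmic branch point.


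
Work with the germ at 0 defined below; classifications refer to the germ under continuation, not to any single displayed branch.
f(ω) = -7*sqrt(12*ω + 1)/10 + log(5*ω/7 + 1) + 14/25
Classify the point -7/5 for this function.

The term (1)*log(1 - ω/(-7/5)) has argument 1 - -7/5/(-7/5) = 0 at -7/5: a logarithmic (infinitely-sheeted) branch point; the remaining terms are analytic or single-valued there.

The point is a logarithmic branch point.


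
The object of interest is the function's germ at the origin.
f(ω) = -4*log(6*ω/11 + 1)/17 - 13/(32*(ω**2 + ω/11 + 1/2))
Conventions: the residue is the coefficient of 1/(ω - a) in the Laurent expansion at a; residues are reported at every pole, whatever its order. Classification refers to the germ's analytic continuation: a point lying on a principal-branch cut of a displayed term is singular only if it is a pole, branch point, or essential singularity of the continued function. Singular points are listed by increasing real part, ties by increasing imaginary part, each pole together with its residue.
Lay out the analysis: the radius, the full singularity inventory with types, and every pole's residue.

Denominator factor (ω**2 + ω/11 + 1/2): discriminant -241/121, complex-conjugate roots (-1/22) + ((1/22)*sqrt(241))*i and (-1/22) - ((1/22)*sqrt(241))*i; poles of order 1, moduli (1/2)*sqrt(2) and (1/2)*sqrt(2).
Branch term (-4/17)*log(1 - ω/(-11/6)): its argument vanishes at ω = -11/6, a logarithmic branch point, modulus 11/6.
The radius of convergence is the smallest modulus among the singular points: (1/2)*sqrt(2).
The branch term is analytic at (-1/22) - ((1/22)*sqrt(241))*i and contributes nothing to the residue; only the rational part matters.
The factor ω**2 + ω/11 + 1/2 splits as (ω - a)(ω - a') with a = (-1/22) - ((1/22)*sqrt(241))*i, a' = (-1/22) + ((1/22)*sqrt(241))*i. At the order-1 pole a set g(ω) = (ω - a)*(rational part) = [-13/32] / (ω - a').
Simple pole: residue = g(a) at a = (-1/22) - ((1/22)*sqrt(241))*i, which is -((143/7712)*sqrt(241))*i.
The branch term is analytic at (-1/22) + ((1/22)*sqrt(241))*i and contributes nothing to the residue; only the rational part matters.
The factor ω**2 + ω/11 + 1/2 splits as (ω - a)(ω - a') with a = (-1/22) + ((1/22)*sqrt(241))*i, a' = (-1/22) - ((1/22)*sqrt(241))*i. At the order-1 pole a set g(ω) = (ω - a)*(rational part) = [-13/32] / (ω - a').
Simple pole: residue = g(a) at a = (-1/22) + ((1/22)*sqrt(241))*i, which is ((143/7712)*sqrt(241))*i.
List the singular points by increasing real part (a conjugate pair: the negative imaginary part first).

Radius of convergence at 0: (1/2)*sqrt(2).
At -11/6: a logarithmic branch point.
At (-1/22) - ((1/22)*sqrt(241))*i: a pole of order 1; residue -((143/7712)*sqrt(241))*i.
At (-1/22) + ((1/22)*sqrt(241))*i: a pole of order 1; residue ((143/7712)*sqrt(241))*i.


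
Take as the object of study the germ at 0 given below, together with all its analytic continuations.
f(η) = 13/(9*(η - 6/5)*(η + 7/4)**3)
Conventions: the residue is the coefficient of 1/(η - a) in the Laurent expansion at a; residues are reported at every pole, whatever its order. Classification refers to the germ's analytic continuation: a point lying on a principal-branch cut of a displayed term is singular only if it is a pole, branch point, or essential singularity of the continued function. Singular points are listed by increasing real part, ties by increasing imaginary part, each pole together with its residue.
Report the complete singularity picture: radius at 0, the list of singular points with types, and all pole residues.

Denominator factor (η + 7/4)^3: pole of order 3 at -7/4, modulus 7/4.
Denominator factor (η - 6/5): pole of order 1 at 6/5, modulus 6/5.
The radius of convergence is the smallest modulus among the singular points: 6/5.
At the order-3 pole -7/4 set g(η) = (η - (-7/4))^3*f(η) = 13/(9*(η - 6/5)).
Order-3 pole: residue = g''(a)/2; g''(-7/4) = -208000/1848411, so the residue is -104000/1848411.
At the order-1 pole 6/5 set g(η) = (η - (6/5))*f(η) = 13/(9*(η + 7/4)**3).
Simple pole: residue = g(a) at a = 6/5, which is 104000/1848411.
List the singular points by increasing real part (a conjugate pair: the negative imaginary part first).

Radius of convergence at 0: 6/5.
At -7/4: a pole of order 3; residue -104000/1848411.
At 6/5: a pole of order 1; residue 104000/1848411.


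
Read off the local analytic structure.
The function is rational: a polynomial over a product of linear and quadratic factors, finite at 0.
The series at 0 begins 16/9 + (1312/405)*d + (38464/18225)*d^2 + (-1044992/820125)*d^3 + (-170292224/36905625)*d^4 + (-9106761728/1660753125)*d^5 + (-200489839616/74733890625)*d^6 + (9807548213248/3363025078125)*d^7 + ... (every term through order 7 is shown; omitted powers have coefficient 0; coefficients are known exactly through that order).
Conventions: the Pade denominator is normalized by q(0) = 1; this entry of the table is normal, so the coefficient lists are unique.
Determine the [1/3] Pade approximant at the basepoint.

Taylor coefficients needed (read off): a_0 = 16/9, a_1 = 1312/405, a_2 = 38464/18225, a_3 = -1044992/820125, a_4 = -170292224/36905625.
Write the denominator as Q(d) = 1 + q1*d + q2*d^2 + q3*d^3. Requiring Q*f - P = O(d^5) with deg P <= 1 kills the coefficients of d^2..d^4 in Q*f:
  d^2: a_2 + q1*a_1 + q2*a_0 = 0, i.e. 38464/18225 + (1312/405)*q1 + (16/9)*q2 = 0.
  d^3: a_3 + q1*a_2 + q2*a_1 + q3*a_0 = 0, i.e. -1044992/820125 + (38464/18225)*q1 + (1312/405)*q2 + (16/9)*q3 = 0.
  d^4: a_4 + q1*a_3 + q2*a_2 + q3*a_1 = 0, i.e. -170292224/36905625 + (-1044992/820125)*q1 + (38464/18225)*q2 + (1312/405)*q3 = 0.
Solving this linear system: q1 = -944/765, q2 = 812/765, q3 = 568/2295.
The numerator is Q*f truncated at degree 1: P0 = a_0 = 16/9; P1 = a_1 + q1*a_0 = 160/153.

The Pade approximant has numerator coefficients [16/9, 160/153]; denominator coefficients [1, -944/765, 812/765, 568/2295].


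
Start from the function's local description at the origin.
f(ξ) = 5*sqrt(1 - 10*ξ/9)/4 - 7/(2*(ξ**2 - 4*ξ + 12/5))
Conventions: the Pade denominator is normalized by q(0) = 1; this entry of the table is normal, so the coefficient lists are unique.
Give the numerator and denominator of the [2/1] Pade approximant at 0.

Taylor coefficients needed (expand at 0): a_0 = -5/24, a_1 = -25/8, a_2 = -9425/2592, a_3 = -56375/11664.
Write the denominator as Q(ξ) = 1 + q1*ξ. Requiring Q*f - P = O(ξ^4) with deg P <= 2 kills the coefficients of ξ^3..ξ^3 in Q*f:
  ξ^3: a_3 + q1*a_2 = 0, i.e. -56375/11664 + (-9425/2592)*q1 = 0.
Solving this linear system: q1 = -4510/3393.
The numerator is Q*f truncated at degree 2: P0 = a_0 = -5/24; P1 = a_1 + q1*a_0 = -231925/81432; P2 = a_2 + q1*a_1 = 505775/977184.

The Pade approximant has numerator coefficients [-5/24, -231925/81432, 505775/977184]; denominator coefficients [1, -4510/3393].


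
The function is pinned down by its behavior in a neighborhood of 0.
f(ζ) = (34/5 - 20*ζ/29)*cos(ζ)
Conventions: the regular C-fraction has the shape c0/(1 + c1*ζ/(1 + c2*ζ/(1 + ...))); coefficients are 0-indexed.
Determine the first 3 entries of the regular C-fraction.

Taylor coefficients (expand at 0): a_0 = 34/5, a_1 = -20/29, a_2 = -17/5.
c0 = a_0 = 34/5. Peel one level at a time: if S = 1 + c*ζ/S' with S'(0) = 1, then c is the ζ-coefficient of S and S' = c*ζ/(S - 1).
S_1 = c0/f = 1 + (50/493)*ζ + (248049/486098)*ζ^2 + ...; c1 = 50/493.
S_2 = c1*ζ/(S_1 - 1) = 1 + (-248049/49300)*ζ + ...; c2 = -248049/49300.

The regular C-fraction coefficients are [34/5, 50/493, -248049/49300].


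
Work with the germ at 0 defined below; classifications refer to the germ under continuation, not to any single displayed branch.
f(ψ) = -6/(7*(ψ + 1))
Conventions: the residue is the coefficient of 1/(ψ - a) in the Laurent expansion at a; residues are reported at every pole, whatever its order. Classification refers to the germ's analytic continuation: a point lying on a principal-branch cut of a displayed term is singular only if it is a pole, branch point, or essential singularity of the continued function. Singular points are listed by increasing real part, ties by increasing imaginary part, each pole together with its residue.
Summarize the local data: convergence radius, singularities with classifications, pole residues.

Denominator factor (ψ + 1): pole of order 1 at -1, modulus 1.
The radius of convergence is the smallest modulus among the singular points: 1.
At the order-1 pole -1 set g(ψ) = (ψ - (-1))*f(ψ) = -6/7.
Simple pole: residue = g(a) at a = -1, which is -6/7.

Radius of convergence at 0: 1.
At -1: a pole of order 1; residue -6/7.


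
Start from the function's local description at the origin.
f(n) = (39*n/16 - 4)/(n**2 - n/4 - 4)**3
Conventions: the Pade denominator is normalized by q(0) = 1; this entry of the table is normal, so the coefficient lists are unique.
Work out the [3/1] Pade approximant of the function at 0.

Taylor coefficients needed (expand at 0): a_0 = 1/16, a_1 = -51/1024, a_2 = 909/16384, a_3 = -5417/131072, a_4 = 68193/2097152.
Write the denominator as Q(n) = 1 + q1*n. Requiring Q*f - P = O(n^5) with deg P <= 3 kills the coefficients of n^4..n^4 in Q*f:
  n^4: a_4 + q1*a_3 = 0, i.e. 68193/2097152 + (-5417/131072)*q1 = 0.
Solving this linear system: q1 = 68193/86672.
The numerator is Q*f truncated at degree 3: P0 = a_0 = 1/16; P1 = a_1 + q1*a_0 = -3495/5547008; P2 = a_2 + q1*a_1 = 723105/44376064; P3 = a_3 + q1*a_2 = 3299659/1420034048.

The Pade approximant has numerator coefficients [1/16, -3495/5547008, 723105/44376064, 3299659/1420034048]; denominator coefficients [1, 68193/86672].


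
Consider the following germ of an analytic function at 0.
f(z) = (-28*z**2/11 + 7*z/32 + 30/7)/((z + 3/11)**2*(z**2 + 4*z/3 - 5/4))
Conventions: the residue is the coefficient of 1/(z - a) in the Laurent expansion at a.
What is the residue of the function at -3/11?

The residue is -14835029/6216280.

At the order-2 pole -3/11 set g(z) = (z - (-3/11))^2*f(z) = (-28*z**2/11 + 7*z/32 + 30/7)/(z**2 + 4*z/3 - 5/4).
Order-2 pole: residue = g'(a); g'(-3/11) = -14835029/6216280, so the residue is -14835029/6216280.


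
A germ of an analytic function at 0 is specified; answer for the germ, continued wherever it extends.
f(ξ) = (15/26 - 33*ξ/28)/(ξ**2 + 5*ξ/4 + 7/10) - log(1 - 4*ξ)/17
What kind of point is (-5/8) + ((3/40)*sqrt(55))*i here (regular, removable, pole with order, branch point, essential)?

The point is a pole of order 1.

The denominator factor ξ**2 + 5*ξ/4 + 7/10 vanishes at (-5/8) + ((3/40)*sqrt(55))*i and appears to the power 1; the numerator there equals (3825/2912) - ((99/1120)*sqrt(55))*i, nonzero, and no other factor vanishes.
The branch terms are analytic at this point.
Hence a pole whose order is the multiplicity, 1.


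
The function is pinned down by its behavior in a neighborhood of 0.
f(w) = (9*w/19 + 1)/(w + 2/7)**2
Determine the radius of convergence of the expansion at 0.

Denominator factor (w + 2/7)^2: pole of order 2 at -2/7, modulus 2/7.
The radius of convergence is the smallest modulus among the singular points: 2/7.

The radius of convergence is 2/7.


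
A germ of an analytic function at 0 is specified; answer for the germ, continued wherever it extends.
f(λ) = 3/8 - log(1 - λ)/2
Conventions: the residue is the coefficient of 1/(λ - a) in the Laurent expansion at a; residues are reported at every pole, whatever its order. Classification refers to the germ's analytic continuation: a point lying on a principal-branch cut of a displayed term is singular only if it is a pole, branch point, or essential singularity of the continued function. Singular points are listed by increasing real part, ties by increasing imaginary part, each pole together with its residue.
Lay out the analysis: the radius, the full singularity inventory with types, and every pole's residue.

Radius of convergence at 0: 1.
At 1: a logarithmic branch point.

Branch term (-1/2)*log(1 - λ/(1)): its argument vanishes at λ = 1, a logarithmic branch point, modulus 1.
The radius of convergence is the smallest modulus among the singular points: 1.


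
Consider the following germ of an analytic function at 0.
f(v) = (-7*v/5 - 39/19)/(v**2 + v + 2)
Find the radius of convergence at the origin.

Denominator factor (v**2 + v + 2): discriminant -7, complex-conjugate roots (-1/2) + ((1/2)*sqrt(7))*i and (-1/2) - ((1/2)*sqrt(7))*i; poles of order 1, moduli sqrt(2) and sqrt(2).
The radius of convergence is the smallest modulus among the singular points: sqrt(2).

The radius of convergence is sqrt(2).


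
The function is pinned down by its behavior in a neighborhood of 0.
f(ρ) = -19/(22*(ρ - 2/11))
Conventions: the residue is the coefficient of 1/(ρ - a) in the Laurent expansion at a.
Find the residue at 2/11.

At the order-1 pole 2/11 set g(ρ) = (ρ - (2/11))*f(ρ) = -19/22.
Simple pole: residue = g(a) at a = 2/11, which is -19/22.

The residue is -19/22.


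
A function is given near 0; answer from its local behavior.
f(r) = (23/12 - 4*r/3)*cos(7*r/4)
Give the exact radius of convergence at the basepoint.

The radius of convergence is infinite.

The factor cos(7*r/4) is entire and contributes no finite singular point.
The polynomial part has no poles.
No finite singular points: the Taylor series at 0 converges everywhere.


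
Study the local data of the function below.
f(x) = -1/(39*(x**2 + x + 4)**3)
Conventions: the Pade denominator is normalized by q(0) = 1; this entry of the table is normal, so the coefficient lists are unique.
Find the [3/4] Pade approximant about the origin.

Taylor coefficients needed (expand at 0): a_0 = -1/2496, a_1 = 1/3328, a_2 = 1/6656, a_3 = -19/79872, a_4 = 3/212992, a_5 = 87/851968, a_6 = -17/425984, a_7 = -93/3407872.
Write the denominator as Q(x) = 1 + q1*x + q2*x^2 + q3*x^3 + q4*x^4. Requiring Q*f - P = O(x^8) with deg P <= 3 kills the coefficients of x^4..x^7 in Q*f:
  x^4: a_4 + q1*a_3 + q2*a_2 + q3*a_1 + q4*a_0 = 0, i.e. 3/212992 + (-19/79872)*q1 + (1/6656)*q2 + (1/3328)*q3 + (-1/2496)*q4 = 0.
  x^5: a_5 + q1*a_4 + q2*a_3 + q3*a_2 + q4*a_1 = 0, i.e. 87/851968 + (3/212992)*q1 + (-19/79872)*q2 + (1/6656)*q3 + (1/3328)*q4 = 0.
  x^6: a_6 + q1*a_5 + q2*a_4 + q3*a_3 + q4*a_2 = 0, i.e. -17/425984 + (87/851968)*q1 + (3/212992)*q2 + (-19/79872)*q3 + (1/6656)*q4 = 0.
  x^7: a_7 + q1*a_6 + q2*a_5 + q3*a_4 + q4*a_3 = 0, i.e. -93/3407872 + (-17/425984)*q1 + (87/851968)*q2 + (3/212992)*q3 + (-19/79872)*q4 = 0.
Solving this linear system: q1 = 315/556, q2 = 1611/2224, q3 = 8421/44480, q4 = 9999/88960.
The numerator is Q*f truncated at degree 3: P0 = a_0 = -1/2496; P1 = a_1 + q1*a_0 = 17/231296; P2 = a_2 + q1*a_1 + q2*a_0 = 7/231296; P3 = a_3 + q1*a_2 + q2*a_1 + q3*a_0 = -19/1734720.

The Pade approximant has numerator coefficients [-1/2496, 17/231296, 7/231296, -19/1734720]; denominator coefficients [1, 315/556, 1611/2224, 8421/44480, 9999/88960].


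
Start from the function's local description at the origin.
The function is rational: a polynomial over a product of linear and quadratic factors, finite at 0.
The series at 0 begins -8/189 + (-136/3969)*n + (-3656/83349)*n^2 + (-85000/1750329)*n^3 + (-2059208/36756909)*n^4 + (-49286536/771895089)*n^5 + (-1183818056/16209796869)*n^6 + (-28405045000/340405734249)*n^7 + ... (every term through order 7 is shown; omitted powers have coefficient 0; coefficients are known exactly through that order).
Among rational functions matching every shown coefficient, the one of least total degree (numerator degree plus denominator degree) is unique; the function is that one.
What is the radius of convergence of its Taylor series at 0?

The radius of convergence is 7/8.

No rational of total degree below 2 reproduces all 8 coefficients; solving the [0/2] Pade equations on them gives f(n) = 1/(9*(n - 7/8)*(n + 3)), whose expansion matches every shown term.
Denominator factor (n - 7/8): pole of order 1 at 7/8, modulus 7/8.
Denominator factor (n + 3): pole of order 1 at -3, modulus 3.
The radius of convergence is the smallest modulus among the singular points: 7/8.


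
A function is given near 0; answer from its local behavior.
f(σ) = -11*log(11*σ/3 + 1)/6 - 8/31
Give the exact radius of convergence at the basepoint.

Branch term (-11/6)*log(1 - σ/(-3/11)): its argument vanishes at σ = -3/11, a logarithmic branch point, modulus 3/11.
The radius of convergence is the smallest modulus among the singular points: 3/11.

The radius of convergence is 3/11.


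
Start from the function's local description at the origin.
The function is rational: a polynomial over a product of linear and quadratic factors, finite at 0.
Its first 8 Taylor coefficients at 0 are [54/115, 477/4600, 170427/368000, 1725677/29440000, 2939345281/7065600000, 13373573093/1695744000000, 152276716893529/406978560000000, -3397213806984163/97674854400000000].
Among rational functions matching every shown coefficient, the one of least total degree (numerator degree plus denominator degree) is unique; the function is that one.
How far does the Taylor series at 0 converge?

No rational of total degree below 3 reproduces all 8 coefficients; solving the [0/3] Pade equations on them gives f(σ) = 36/(23*(σ - 3)*(σ**2 - σ/8 - 10/9)), whose expansion matches every shown term.
Denominator factor (σ**2 - σ/8 - 10/9): discriminant 2569/576, real irrational roots 1/16 + (1/48)*sqrt(2569) and 1/16 - (1/48)*sqrt(2569); poles of order 1, moduli 1/16 + (1/48)*sqrt(2569) and -1/16 + (1/48)*sqrt(2569).
Denominator factor (σ - 3): pole of order 1 at 3, modulus 3.
The radius of convergence is the smallest modulus among the singular points: -1/16 + (1/48)*sqrt(2569).

The radius of convergence is -1/16 + (1/48)*sqrt(2569).


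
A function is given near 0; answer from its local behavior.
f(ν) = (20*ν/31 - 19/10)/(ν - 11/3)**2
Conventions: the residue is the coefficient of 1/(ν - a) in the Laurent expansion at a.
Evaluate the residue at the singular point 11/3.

At the order-2 pole 11/3 set g(ν) = (ν - (11/3))^2*f(ν) = 20*ν/31 - 19/10.
Order-2 pole: residue = g'(a); g'(11/3) = 20/31, so the residue is 20/31.

The residue is 20/31.
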